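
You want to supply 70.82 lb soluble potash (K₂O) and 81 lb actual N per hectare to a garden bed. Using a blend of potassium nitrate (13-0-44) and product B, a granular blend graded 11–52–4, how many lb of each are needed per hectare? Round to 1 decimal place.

105.3 lb potassium nitrate, 611.9 lb product B

Per-hectare balance (a = potassium nitrate, b = product B):
K₂O: 0.44·a + 0.04·b = 70.82
N: 0.13·a + 0.11·b = 81
Eliminate b: (row1) − 0.04/0.11·(row2) → 0.392727·a = 41.3655, so a = 105.329.
Then b = (81 − 0.13·105.329) / 0.11 = 611.884.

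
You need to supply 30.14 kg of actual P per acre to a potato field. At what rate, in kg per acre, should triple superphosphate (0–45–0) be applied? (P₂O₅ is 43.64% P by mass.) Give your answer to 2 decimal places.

As P₂O₅: 30.14 / 0.4364 = 69.0651 kg per acre.
Product per acre = 69.0651 / 45% = 153.478 kg.

153.48 kg of product per acre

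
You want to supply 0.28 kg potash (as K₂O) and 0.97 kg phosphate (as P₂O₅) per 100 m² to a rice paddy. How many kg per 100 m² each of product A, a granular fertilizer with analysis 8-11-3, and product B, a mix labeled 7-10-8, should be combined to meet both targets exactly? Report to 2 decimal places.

With a, b = kg per 100 m² of product A and product B:
K₂O: 0.03·a + 0.08·b = 0.28
P₂O₅: 0.11·a + 0.1·b = 0.97
Eliminate a: (row1) − 0.03/0.11·(row2) → 0.0527273·b = 0.0154545, so b = 0.293103.
Back-substitute: a = (0.28 − 0.08·0.293103) / 0.03 = 8.55172.

8.55 kg product A, 0.29 kg product B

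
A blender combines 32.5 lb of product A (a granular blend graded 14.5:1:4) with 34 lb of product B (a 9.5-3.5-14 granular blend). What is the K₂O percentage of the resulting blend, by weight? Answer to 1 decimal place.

Total mass = 32.5 + 34 = 66.5 lb.
K₂O mass = 4%×32.5 + 14%×34 = 6.06 lb.
% K₂O = 6.06 / 66.5 = 9.11278%.

9.1% K₂O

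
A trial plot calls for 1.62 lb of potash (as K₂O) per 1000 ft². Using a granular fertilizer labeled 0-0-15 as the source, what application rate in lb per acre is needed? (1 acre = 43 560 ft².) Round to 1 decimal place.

Product per 1000 ft² = 1.62 / 15% = 10.8 lb.
Convert to per acre: 10.8 × 43.56 = 470.448 lb.

470.4 lb of product per acre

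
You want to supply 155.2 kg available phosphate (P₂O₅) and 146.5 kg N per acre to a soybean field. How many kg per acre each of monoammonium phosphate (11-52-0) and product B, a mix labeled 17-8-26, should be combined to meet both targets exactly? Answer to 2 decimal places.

184.22 kg monoammonium phosphate, 742.56 kg product B

Per-acre balance (a = monoammonium phosphate, b = product B):
P₂O₅: 0.52·a + 0.08·b = 155.2
N: 0.11·a + 0.17·b = 146.5
From row1: a = (155.2 − 0.08·b) / 0.52.
Into row2: 0.11·(155.2 − 0.08·b)/0.52 + 0.17·b = 146.5 → b = 742.563, a = 184.221.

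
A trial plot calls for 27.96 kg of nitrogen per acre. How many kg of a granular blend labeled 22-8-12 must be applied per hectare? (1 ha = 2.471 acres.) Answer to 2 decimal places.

Product per acre = 27.96 / 22% = 127.091 kg.
Convert to per hectare: 127.091 × 2.471 = 314.042 kg.

314.04 kg of product per hectare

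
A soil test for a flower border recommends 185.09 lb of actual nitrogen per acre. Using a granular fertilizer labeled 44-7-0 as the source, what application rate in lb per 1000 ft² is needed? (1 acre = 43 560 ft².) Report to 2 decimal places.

9.66 lb of product per thousand sq ft

Product per acre = 185.09 / 44% = 420.659 lb.
Convert to per 1000 ft²: 420.659 × 0.0229568 = 9.657 lb.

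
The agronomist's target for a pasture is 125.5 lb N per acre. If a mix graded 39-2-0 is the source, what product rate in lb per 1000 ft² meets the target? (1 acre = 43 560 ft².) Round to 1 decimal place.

Product per acre = 125.5 / 39% = 321.795 lb.
Convert to per 1000 ft²: 321.795 × 0.0229568 = 7.38739 lb.

7.4 lb of product per thousand sq ft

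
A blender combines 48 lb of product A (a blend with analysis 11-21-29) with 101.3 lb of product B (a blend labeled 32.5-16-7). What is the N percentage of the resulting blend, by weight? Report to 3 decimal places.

25.588% N

Total mass = 48 + 101.3 = 149.3 lb.
N mass = 11%×48 + 32.5%×101.3 = 38.2025 lb.
% N = 38.2025 / 149.3 = 25.5877%.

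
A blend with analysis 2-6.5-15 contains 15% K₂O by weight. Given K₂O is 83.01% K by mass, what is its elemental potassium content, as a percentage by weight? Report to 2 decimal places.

12.45% K

%K = 15 × 0.8301 = 12.4515%.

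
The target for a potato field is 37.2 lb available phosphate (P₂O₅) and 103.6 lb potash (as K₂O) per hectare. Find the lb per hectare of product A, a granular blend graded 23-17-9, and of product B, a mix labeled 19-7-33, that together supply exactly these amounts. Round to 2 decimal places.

Let a = lb of product A, b = lb of product B (per hectare).
P₂O₅: 0.17·a + 0.07·b = 37.2
K₂O: 0.09·a + 0.33·b = 103.6
From row1: a = (37.2 − 0.07·b) / 0.17.
Into row2: 0.09·(37.2 − 0.07·b)/0.17 + 0.33·b = 103.6 → b = 286.426, a = 100.884.

100.88 lb product A, 286.43 lb product B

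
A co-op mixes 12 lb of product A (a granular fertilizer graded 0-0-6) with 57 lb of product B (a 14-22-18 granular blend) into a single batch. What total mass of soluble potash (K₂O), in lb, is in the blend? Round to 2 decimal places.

K₂O mass = 6%×12 + 18%×57 = 10.98 lb.

10.98 lb K₂O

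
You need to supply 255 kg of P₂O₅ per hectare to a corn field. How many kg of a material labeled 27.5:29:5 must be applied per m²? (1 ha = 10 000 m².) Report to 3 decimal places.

Product per hectare = 255 / 29% = 879.31 kg.
Convert to per m²: 879.31 × 0.0001 = 0.087931 kg.

0.088 kg of product per sq m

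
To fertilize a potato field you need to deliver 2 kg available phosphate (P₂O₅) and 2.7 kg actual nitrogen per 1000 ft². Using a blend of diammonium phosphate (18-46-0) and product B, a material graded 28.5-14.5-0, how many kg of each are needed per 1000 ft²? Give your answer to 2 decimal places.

Per-1000 ft² balance (a = diammonium phosphate, b = product B):
P₂O₅: 0.46·a + 0.145·b = 2
N: 0.18·a + 0.285·b = 2.7
Solving simultaneously: a = 1.7, b = 8.4.

1.70 kg diammonium phosphate, 8.40 kg product B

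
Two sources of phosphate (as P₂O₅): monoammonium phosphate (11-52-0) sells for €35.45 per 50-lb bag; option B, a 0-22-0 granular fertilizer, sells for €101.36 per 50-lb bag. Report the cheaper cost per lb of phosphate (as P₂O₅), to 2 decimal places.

€1.36 per lb P₂O₅ (monoammonium phosphate)

monoammonium phosphate: P₂O₅ per bag = 50 × 52% = 26 lb; cost = 35.45 / 26 = €1.3635/lb P₂O₅.
option B: P₂O₅ per bag = 50 × 22% = 11 lb; cost = 101.36 / 11 = €9.2145/lb P₂O₅.
monoammonium phosphate is cheaper.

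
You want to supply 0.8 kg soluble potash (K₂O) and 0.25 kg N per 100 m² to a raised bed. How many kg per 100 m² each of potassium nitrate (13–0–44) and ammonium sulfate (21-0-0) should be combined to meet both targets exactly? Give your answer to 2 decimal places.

With a, b = kg per 100 m² of potassium nitrate and ammonium sulfate:
K₂O: 0.44·a + 0·b = 0.8
N: 0.13·a + 0.21·b = 0.25
Eliminate b: (row1) − 0/0.21·(row2) → 0.44·a = 0.8, so a = 1.81818.
Then b = (0.25 − 0.13·1.81818) / 0.21 = 0.0649351.

1.82 kg potassium nitrate, 0.06 kg ammonium sulfate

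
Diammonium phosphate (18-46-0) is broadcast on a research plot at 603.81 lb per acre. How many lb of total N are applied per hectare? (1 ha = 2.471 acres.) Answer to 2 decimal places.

268.56 lb N per hectare

nitrogen per acre = 603.81 × 18% = 108.686 lb.
Convert to per hectare: 108.686 × 2.471 = 268.563 lb.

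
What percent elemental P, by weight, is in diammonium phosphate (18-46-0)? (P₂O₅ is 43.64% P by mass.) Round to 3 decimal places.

20.074% P

%P = 46 × 0.4364 = 20.0744%.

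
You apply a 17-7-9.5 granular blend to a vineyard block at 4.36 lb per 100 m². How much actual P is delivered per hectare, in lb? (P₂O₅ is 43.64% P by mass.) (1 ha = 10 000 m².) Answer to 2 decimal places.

P₂O₅ per 100 m² = 4.36 × 7% = 0.3052 lb.
Elemental P = 0.3052 × 0.4364 = 0.133189 lb per 100 m².
Convert to per hectare: 0.133189 × 100 = 13.3189 lb.

13.32 lb P per hectare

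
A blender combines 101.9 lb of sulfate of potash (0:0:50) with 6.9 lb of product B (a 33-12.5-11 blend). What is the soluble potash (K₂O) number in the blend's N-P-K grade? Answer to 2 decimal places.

Total mass = 101.9 + 6.9 = 108.8 lb.
K₂O mass = 50%×101.9 + 11%×6.9 = 51.709 lb.
% K₂O = 51.709 / 108.8 = 47.5267%.

47.53% K₂O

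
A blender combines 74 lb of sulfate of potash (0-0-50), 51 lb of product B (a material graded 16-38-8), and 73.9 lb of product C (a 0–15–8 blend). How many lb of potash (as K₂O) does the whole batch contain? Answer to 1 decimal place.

K₂O mass = 50%×74 + 8%×51 + 8%×73.9 = 46.992 lb.

47.0 lb K₂O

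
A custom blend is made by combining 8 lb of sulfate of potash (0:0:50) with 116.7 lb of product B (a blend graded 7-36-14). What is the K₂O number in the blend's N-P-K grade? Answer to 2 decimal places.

Total mass = 8 + 116.7 = 124.7 lb.
K₂O mass = 50%×8 + 14%×116.7 = 20.338 lb.
% K₂O = 20.338 / 124.7 = 16.3095%.

16.31% K₂O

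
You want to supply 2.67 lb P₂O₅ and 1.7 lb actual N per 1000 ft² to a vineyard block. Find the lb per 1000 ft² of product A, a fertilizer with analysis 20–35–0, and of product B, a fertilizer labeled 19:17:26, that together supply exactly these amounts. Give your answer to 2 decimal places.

6.72 lb product A, 1.88 lb product B

Per-1000 ft² balance (a = product A, b = product B):
P₂O₅: 0.35·a + 0.17·b = 2.67
N: 0.2·a + 0.19·b = 1.7
Eliminate b: (row1) − 0.17/0.19·(row2) → 0.171053·a = 1.14895, so a = 6.71692.
Then b = (1.7 − 0.2·6.71692) / 0.19 = 1.87692.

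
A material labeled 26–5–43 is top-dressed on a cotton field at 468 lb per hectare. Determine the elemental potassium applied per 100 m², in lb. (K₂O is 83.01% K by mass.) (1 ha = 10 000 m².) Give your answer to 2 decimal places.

K₂O per hectare = 468 × 43% = 201.24 lb.
Elemental K = 201.24 × 0.8301 = 167.049 lb per hectare.
Convert to per 100 m²: 167.049 × 0.01 = 1.67049 lb.

1.67 lb K per hundred sq m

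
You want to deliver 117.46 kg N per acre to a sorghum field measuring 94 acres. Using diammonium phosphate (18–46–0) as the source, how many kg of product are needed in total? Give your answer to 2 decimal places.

61340.22 kg

Product per acre = 117.46 / 18% = 652.556 kg.
Total product = 652.556 × 94 = 61340.222 kg.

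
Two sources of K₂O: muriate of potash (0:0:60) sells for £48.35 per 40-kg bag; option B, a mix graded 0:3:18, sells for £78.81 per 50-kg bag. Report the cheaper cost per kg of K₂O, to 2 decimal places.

£2.01 per kg K₂O (muriate of potash)

muriate of potash: K₂O per bag = 40 × 60% = 24 kg; cost = 48.35 / 24 = £2.0146/kg K₂O.
option B: K₂O per bag = 50 × 18% = 9 kg; cost = 78.81 / 9 = £8.7567/kg K₂O.
muriate of potash is cheaper.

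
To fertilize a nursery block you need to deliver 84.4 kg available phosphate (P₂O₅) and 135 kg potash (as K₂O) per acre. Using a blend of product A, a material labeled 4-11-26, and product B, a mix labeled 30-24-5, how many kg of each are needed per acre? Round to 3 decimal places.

495.255 kg product A, 124.675 kg product B

With a, b = kg per acre of product A and product B:
P₂O₅: 0.11·a + 0.24·b = 84.4
K₂O: 0.26·a + 0.05·b = 135
Solving simultaneously: a = 495.2548, b = 124.6749.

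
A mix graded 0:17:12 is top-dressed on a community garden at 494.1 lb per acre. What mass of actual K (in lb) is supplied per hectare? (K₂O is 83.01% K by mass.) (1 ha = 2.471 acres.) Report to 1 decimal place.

K₂O per acre = 494.1 × 12% = 59.292 lb.
Elemental K = 59.292 × 0.8301 = 49.2183 lb per acre.
Convert to per hectare: 49.2183 × 2.471 = 121.618 lb.

121.6 lb K per hectare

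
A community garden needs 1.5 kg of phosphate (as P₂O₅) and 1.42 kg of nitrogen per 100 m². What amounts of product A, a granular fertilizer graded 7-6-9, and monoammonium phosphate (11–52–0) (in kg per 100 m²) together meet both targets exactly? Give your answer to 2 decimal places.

19.24 kg product A, 0.66 kg monoammonium phosphate

Let a = kg of product A, b = kg of monoammonium phosphate (per 100 m²).
P₂O₅: 0.06·a + 0.52·b = 1.5
N: 0.07·a + 0.11·b = 1.42
Solving simultaneously: a = 19.2416, b = 0.66443.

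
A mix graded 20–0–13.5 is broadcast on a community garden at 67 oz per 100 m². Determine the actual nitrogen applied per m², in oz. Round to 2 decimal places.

0.13 oz N per sq m

nitrogen per 100 m² = 67 × 20% = 13.4 oz.
Convert to per m²: 13.4 × 0.01 = 0.134 oz.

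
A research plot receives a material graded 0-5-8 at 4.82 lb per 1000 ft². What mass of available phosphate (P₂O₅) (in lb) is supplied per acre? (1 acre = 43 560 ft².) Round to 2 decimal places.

P₂O₅ per 1000 ft² = 4.82 × 5% = 0.241 lb.
Convert to per acre: 0.241 × 43.56 = 10.498 lb.

10.50 lb P₂O₅ per acre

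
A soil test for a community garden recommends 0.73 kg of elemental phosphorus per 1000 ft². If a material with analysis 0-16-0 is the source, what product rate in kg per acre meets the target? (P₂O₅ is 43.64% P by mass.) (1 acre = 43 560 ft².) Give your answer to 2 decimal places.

455.41 kg of product per acre

As P₂O₅: 0.73 / 0.4364 = 1.67278 kg per 1000 ft².
Product per 1000 ft² = 1.67278 / 16% = 10.4549 kg.
Convert to per acre: 10.4549 × 43.56 = 455.414 kg.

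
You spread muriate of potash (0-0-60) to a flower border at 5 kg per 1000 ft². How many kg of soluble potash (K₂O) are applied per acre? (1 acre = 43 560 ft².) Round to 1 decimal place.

K₂O per 1000 ft² = 5 × 60% = 3 kg.
Convert to per acre: 3 × 43.56 = 130.68 kg.

130.7 kg K₂O per acre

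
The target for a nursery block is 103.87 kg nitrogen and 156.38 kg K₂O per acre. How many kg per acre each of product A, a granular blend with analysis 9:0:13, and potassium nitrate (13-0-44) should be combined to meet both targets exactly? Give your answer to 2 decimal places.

Per-acre balance (a = product A, b = potassium nitrate):
N: 0.09·a + 0.13·b = 103.87
K₂O: 0.13·a + 0.44·b = 156.38
Eliminate a: (row1) − 0.09/0.13·(row2) → -0.174615·b = -4.39308, so b = 25.1586.
Back-substitute: a = (103.87 − 0.13·25.1586) / 0.09 = 1117.771.

1117.77 kg product A, 25.16 kg potassium nitrate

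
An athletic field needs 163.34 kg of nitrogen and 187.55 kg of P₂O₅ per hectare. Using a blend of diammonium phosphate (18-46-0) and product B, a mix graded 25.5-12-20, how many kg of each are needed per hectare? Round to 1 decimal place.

294.9 kg diammonium phosphate, 432.4 kg product B

With a, b = kg per hectare of diammonium phosphate and product B:
N: 0.18·a + 0.255·b = 163.34
P₂O₅: 0.46·a + 0.12·b = 187.55
Solving simultaneously: a = 294.926, b = 432.366.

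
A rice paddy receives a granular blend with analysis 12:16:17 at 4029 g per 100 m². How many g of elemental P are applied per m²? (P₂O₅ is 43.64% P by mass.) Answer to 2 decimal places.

2.81 g P per sq m

P₂O₅ per 100 m² = 4029 × 16% = 644.64 g.
Elemental P = 644.64 × 0.4364 = 281.321 g per 100 m².
Convert to per m²: 281.321 × 0.01 = 2.81321 g.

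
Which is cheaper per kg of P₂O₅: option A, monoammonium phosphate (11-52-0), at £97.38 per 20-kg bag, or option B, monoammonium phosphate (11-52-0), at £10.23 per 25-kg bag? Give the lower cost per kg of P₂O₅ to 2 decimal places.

option A: P₂O₅ per bag = 20 × 52% = 10.4 kg; cost = 97.38 / 10.4 = £9.3635/kg P₂O₅.
option B: P₂O₅ per bag = 25 × 52% = 13 kg; cost = 10.23 / 13 = £0.7869/kg P₂O₅.
option B is cheaper.

£0.79 per kg P₂O₅ (option B)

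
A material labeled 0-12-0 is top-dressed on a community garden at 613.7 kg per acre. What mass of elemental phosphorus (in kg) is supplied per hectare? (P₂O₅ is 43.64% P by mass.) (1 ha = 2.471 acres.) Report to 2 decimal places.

P₂O₅ per acre = 613.7 × 12% = 73.644 kg.
Elemental P = 73.644 × 0.4364 = 32.1382 kg per acre.
Convert to per hectare: 32.1382 × 2.471 = 79.4136 kg.

79.41 kg P per hectare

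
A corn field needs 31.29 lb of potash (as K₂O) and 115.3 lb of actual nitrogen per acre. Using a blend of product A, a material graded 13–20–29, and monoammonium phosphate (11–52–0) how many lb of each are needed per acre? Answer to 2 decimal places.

Let a = lb of product A, b = lb of monoammonium phosphate (per acre).
K₂O: 0.29·a + 0·b = 31.29
N: 0.13·a + 0.11·b = 115.3
From row1: a = (31.29 − 0·b) / 0.29.
Into row2: 0.13·(31.29 − 0·b)/0.29 + 0.11·b = 115.3 → b = 920.668, a = 107.897.

107.90 lb product A, 920.67 lb monoammonium phosphate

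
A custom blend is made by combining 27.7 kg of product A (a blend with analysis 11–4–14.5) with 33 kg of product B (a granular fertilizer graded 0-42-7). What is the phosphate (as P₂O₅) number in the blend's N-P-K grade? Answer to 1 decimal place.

24.7% P₂O₅

Total mass = 27.7 + 33 = 60.7 kg.
P₂O₅ mass = 4%×27.7 + 42%×33 = 14.968 kg.
% P₂O₅ = 14.968 / 60.7 = 24.659%.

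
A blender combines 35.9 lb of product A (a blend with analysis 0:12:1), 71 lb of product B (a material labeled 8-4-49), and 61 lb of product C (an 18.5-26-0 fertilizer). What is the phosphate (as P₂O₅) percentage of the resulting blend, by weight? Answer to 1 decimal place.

13.7% P₂O₅

Total mass = 35.9 + 71 + 61 = 167.9 lb.
P₂O₅ mass = 12%×35.9 + 4%×71 + 26%×61 = 23.008 lb.
% P₂O₅ = 23.008 / 167.9 = 13.7034%.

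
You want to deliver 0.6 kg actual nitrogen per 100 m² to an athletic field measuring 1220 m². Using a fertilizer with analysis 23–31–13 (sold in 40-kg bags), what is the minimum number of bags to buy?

1 bags

Product per 100 m² = 0.6 / 23% = 2.6087 kg.
Total product = 2.6087 × 1220 / 100 = 31.8261 kg.
Bags = ⌈31.8261 / 40⌉ = 1.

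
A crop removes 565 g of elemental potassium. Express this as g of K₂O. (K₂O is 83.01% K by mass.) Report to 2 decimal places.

K₂O = 565 / 0.8301 = 680.641 g.

680.64 g K₂O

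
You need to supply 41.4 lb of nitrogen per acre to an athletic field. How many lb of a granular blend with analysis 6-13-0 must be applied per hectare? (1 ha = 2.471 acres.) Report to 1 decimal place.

Product per acre = 41.4 / 6% = 690 lb.
Convert to per hectare: 690 × 2.471 = 1704.99 lb.

1705.0 lb of product per hectare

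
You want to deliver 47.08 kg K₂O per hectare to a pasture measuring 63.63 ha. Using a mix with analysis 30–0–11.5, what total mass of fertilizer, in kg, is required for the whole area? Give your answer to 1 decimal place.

26049.6 kg

Product per hectare = 47.08 / 11.5% = 409.391 kg.
Total product = 409.391 × 63.63 = 26049.57 kg.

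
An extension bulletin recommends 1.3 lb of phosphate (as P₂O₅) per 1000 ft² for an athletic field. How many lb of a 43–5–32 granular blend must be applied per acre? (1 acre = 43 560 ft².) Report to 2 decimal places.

Product per 1000 ft² = 1.3 / 5% = 26 lb.
Convert to per acre: 26 × 43.56 = 1132.56 lb.

1132.56 lb of product per acre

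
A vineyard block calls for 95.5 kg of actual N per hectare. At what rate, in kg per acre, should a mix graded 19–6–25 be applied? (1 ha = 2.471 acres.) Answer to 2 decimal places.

Product per hectare = 95.5 / 19% = 502.632 kg.
Convert to per acre: 502.632 × 0.404694 = 203.412 kg.

203.41 kg of product per acre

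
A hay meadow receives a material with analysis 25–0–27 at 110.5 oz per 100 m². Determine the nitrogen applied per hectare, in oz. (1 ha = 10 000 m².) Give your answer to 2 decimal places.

nitrogen per 100 m² = 110.5 × 25% = 27.625 oz.
Convert to per hectare: 27.625 × 100 = 2762.5 oz.

2762.50 oz N per hectare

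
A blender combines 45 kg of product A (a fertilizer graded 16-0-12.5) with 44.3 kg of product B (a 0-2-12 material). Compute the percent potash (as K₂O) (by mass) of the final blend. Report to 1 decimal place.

Total mass = 45 + 44.3 = 89.3 kg.
K₂O mass = 12.5%×45 + 12%×44.3 = 10.941 kg.
% K₂O = 10.941 / 89.3 = 12.252%.

12.3% K₂O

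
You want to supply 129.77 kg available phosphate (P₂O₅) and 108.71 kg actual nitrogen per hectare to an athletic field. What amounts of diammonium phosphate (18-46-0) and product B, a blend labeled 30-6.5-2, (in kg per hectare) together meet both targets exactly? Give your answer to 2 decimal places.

Per-hectare balance (a = diammonium phosphate, b = product B):
P₂O₅: 0.46·a + 0.065·b = 129.77
N: 0.18·a + 0.3·b = 108.71
Solving simultaneously: a = 252.2949, b = 210.9897.

252.29 kg diammonium phosphate, 210.99 kg product B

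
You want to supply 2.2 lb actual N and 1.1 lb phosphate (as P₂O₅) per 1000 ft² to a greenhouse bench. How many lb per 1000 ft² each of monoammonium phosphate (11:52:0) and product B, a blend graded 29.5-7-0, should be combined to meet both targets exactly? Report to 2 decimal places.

With a, b = lb per 1000 ft² of monoammonium phosphate and product B:
N: 0.11·a + 0.295·b = 2.2
P₂O₅: 0.52·a + 0.07·b = 1.1
Eliminate b: (row1) − 0.295/0.07·(row2) → -2.08143·a = -2.43571, so a = 1.17021.
Then b = (1.1 − 0.52·1.17021) / 0.07 = 7.02128.

1.17 lb monoammonium phosphate, 7.02 lb product B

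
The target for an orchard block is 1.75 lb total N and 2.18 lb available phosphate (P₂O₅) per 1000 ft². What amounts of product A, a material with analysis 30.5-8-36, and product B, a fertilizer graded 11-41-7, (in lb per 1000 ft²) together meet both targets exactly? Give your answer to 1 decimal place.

4.1 lb product A, 4.5 lb product B

Let a = lb of product A, b = lb of product B (per 1000 ft²).
N: 0.305·a + 0.11·b = 1.75
P₂O₅: 0.08·a + 0.41·b = 2.18
Eliminate b: (row1) − 0.11/0.41·(row2) → 0.283537·a = 1.16512, so a = 4.10925.
Then b = (2.18 − 0.08·4.10925) / 0.41 = 4.51527.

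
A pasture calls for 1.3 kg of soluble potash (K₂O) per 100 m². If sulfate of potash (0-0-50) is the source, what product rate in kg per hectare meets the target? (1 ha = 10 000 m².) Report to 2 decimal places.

260.00 kg of product per hectare

Product per 100 m² = 1.3 / 50% = 2.6 kg.
Convert to per hectare: 2.6 × 100 = 260 kg.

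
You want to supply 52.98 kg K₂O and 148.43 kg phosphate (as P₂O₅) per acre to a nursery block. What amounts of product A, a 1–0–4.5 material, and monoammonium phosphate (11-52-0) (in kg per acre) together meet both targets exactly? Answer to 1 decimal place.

Per-acre balance (a = product A, b = monoammonium phosphate):
K₂O: 0.045·a + 0·b = 52.98
P₂O₅: 0·a + 0.52·b = 148.43
Solving simultaneously: a = 1177.33, b = 285.442.

1177.3 kg product A, 285.4 kg monoammonium phosphate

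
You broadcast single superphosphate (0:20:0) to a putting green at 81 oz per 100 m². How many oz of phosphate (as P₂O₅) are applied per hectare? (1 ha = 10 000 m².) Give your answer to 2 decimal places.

1620.00 oz P₂O₅ per hectare

P₂O₅ per 100 m² = 81 × 20% = 16.2 oz.
Convert to per hectare: 16.2 × 100 = 1620 oz.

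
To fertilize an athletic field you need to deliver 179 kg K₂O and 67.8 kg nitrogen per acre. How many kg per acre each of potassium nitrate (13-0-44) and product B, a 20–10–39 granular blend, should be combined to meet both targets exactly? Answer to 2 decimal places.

With a, b = kg per acre of potassium nitrate and product B:
K₂O: 0.44·a + 0.39·b = 179
N: 0.13·a + 0.2·b = 67.8
Solving simultaneously: a = 250.8847, b = 175.9249.

250.88 kg potassium nitrate, 175.92 kg product B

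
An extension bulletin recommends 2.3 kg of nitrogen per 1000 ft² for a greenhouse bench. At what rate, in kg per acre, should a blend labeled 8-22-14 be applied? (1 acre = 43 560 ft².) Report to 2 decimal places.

Product per 1000 ft² = 2.3 / 8% = 28.75 kg.
Convert to per acre: 28.75 × 43.56 = 1252.35 kg.

1252.35 kg of product per acre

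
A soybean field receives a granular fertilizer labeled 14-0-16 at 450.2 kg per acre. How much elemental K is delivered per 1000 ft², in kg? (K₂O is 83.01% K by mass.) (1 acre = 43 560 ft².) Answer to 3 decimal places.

K₂O per acre = 450.2 × 16% = 72.032 kg.
Elemental K = 72.032 × 0.8301 = 59.7938 kg per acre.
Convert to per 1000 ft²: 59.7938 × 0.0229568 = 1.37268 kg.

1.373 kg K per thousand sq ft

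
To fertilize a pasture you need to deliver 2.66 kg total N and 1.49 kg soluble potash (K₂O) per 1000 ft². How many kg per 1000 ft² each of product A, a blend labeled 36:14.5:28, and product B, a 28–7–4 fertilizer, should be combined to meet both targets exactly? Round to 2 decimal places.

4.86 kg product A, 3.26 kg product B

Let a = kg of product A, b = kg of product B (per 1000 ft²).
N: 0.36·a + 0.28·b = 2.66
K₂O: 0.28·a + 0.04·b = 1.49
Eliminate b: (row1) − 0.28/0.04·(row2) → -1.6·a = -7.77, so a = 4.85625.
Then b = (1.49 − 0.28·4.85625) / 0.04 = 3.25625.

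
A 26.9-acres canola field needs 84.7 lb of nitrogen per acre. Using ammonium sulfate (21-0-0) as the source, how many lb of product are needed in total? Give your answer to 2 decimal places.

10849.67 lb

Product per acre = 84.7 / 21% = 403.333 lb.
Total product = 403.333 × 26.9 = 10849.667 lb.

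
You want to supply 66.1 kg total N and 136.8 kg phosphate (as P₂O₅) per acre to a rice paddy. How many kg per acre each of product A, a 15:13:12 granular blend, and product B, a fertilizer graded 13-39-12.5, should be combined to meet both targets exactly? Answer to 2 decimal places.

With a, b = kg per acre of product A and product B:
N: 0.15·a + 0.13·b = 66.1
P₂O₅: 0.13·a + 0.39·b = 136.8
Solving simultaneously: a = 192.187, b = 286.707.

192.19 kg product A, 286.71 kg product B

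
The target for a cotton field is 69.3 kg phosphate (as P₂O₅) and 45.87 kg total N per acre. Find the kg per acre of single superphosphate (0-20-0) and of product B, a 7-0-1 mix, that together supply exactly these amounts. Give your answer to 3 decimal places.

Per-acre balance (a = single superphosphate, b = product B):
P₂O₅: 0.2·a + 0·b = 69.3
N: 0·a + 0.07·b = 45.87
Solving simultaneously: a = 346.5, b = 655.2857.

346.500 kg single superphosphate, 655.286 kg product B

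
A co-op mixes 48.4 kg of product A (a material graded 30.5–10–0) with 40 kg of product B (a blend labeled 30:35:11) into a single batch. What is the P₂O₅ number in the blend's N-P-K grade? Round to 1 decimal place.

Total mass = 48.4 + 40 = 88.4 kg.
P₂O₅ mass = 10%×48.4 + 35%×40 = 18.84 kg.
% P₂O₅ = 18.84 / 88.4 = 21.3122%.

21.3% P₂O₅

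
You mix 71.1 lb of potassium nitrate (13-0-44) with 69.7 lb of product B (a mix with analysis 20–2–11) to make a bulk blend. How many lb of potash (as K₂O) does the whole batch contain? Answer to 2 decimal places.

K₂O mass = 44%×71.1 + 11%×69.7 = 38.951 lb.

38.95 lb K₂O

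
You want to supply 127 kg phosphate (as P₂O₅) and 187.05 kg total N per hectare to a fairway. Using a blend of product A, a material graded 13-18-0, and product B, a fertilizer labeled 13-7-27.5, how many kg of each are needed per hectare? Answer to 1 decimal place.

238.9 kg product A, 1199.9 kg product B

With a, b = kg per hectare of product A and product B:
P₂O₅: 0.18·a + 0.07·b = 127
N: 0.13·a + 0.13·b = 187.05
Eliminate b: (row1) − 0.07/0.13·(row2) → 0.11·a = 26.2808, so a = 238.916.
Then b = (187.05 − 0.13·238.916) / 0.13 = 1199.93.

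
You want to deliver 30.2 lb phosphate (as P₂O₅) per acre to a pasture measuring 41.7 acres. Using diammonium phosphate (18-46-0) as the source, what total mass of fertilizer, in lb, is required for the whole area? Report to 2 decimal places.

2737.70 lb

Product per acre = 30.2 / 46% = 65.6522 lb.
Total product = 65.6522 × 41.7 = 2737.696 lb.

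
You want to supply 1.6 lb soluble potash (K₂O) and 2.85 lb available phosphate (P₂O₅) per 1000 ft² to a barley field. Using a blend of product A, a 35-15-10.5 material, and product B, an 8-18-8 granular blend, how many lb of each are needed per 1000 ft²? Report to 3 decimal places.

Let a = lb of product A, b = lb of product B (per 1000 ft²).
K₂O: 0.105·a + 0.08·b = 1.6
P₂O₅: 0.15·a + 0.18·b = 2.85
Eliminate a: (row1) − 0.105/0.15·(row2) → -0.046·b = -0.395, so b = 8.58696.
Back-substitute: a = (1.6 − 0.08·8.58696) / 0.105 = 8.69565.

8.696 lb product A, 8.587 lb product B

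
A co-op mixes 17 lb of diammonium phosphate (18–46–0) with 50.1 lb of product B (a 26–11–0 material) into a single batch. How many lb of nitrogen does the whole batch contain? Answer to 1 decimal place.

N mass = 18%×17 + 26%×50.1 = 16.086 lb.

16.1 lb N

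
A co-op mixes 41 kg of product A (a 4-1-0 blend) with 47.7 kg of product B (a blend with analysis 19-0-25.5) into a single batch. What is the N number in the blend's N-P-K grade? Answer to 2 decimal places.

Total mass = 41 + 47.7 = 88.7 kg.
N mass = 4%×41 + 19%×47.7 = 10.703 kg.
% N = 10.703 / 88.7 = 12.0665%.

12.07% N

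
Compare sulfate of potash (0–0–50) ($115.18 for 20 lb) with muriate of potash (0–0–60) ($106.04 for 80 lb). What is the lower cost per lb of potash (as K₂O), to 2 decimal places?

$2.21 per lb K₂O (muriate of potash)

sulfate of potash: K₂O per bag = 20 × 50% = 10 lb; cost = 115.18 / 10 = $11.5180/lb K₂O.
muriate of potash: K₂O per bag = 80 × 60% = 48 lb; cost = 106.04 / 48 = $2.2092/lb K₂O.
muriate of potash is cheaper.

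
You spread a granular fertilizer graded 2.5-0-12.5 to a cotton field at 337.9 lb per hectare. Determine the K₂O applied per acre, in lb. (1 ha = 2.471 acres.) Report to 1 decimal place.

K₂O per hectare = 337.9 × 12.5% = 42.2375 lb.
Convert to per acre: 42.2375 × 0.404694 = 17.0933 lb.

17.1 lb K₂O per acre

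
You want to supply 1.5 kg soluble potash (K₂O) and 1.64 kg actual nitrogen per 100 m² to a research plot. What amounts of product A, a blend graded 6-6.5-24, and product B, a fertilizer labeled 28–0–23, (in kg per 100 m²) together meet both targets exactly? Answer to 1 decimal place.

Per-100 m² balance (a = product A, b = product B):
K₂O: 0.24·a + 0.23·b = 1.5
N: 0.06·a + 0.28·b = 1.64
Solving simultaneously: a = 0.801498, b = 5.68539.

0.8 kg product A, 5.7 kg product B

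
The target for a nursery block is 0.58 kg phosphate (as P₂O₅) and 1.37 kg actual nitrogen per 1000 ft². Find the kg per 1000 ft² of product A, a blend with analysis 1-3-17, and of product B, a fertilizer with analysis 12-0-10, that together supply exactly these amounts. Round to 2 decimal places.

Per-1000 ft² balance (a = product A, b = product B):
P₂O₅: 0.03·a + 0·b = 0.58
N: 0.01·a + 0.12·b = 1.37
Eliminate a: (row1) − 0.03/0.01·(row2) → -0.36·b = -3.53, so b = 9.80556.
Back-substitute: a = (0.58 − 0·9.80556) / 0.03 = 19.3333.

19.33 kg product A, 9.81 kg product B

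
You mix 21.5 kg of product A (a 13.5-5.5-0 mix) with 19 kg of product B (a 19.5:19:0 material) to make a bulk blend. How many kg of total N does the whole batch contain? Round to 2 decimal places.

6.61 kg N

N mass = 13.5%×21.5 + 19.5%×19 = 6.6075 kg.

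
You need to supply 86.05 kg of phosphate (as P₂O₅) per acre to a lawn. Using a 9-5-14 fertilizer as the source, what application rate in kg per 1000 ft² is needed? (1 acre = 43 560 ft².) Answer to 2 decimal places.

39.51 kg of product per thousand sq ft

Product per acre = 86.05 / 5% = 1721 kg.
Convert to per 1000 ft²: 1721 × 0.0229568 = 39.5087 kg.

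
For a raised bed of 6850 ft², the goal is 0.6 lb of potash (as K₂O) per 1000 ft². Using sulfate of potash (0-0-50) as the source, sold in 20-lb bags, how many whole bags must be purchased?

Product per 1000 ft² = 0.6 / 50% = 1.2 lb.
Total product = 1.2 × 6850 / 1000 = 8.22 lb.
Bags = ⌈8.22 / 20⌉ = 1.

1 bags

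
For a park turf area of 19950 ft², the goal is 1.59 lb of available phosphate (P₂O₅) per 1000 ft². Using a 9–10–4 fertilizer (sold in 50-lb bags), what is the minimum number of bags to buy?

7 bags

Product per 1000 ft² = 1.59 / 10% = 15.9 lb.
Total product = 15.9 × 19950 / 1000 = 317.205 lb.
Bags = ⌈317.205 / 50⌉ = 7.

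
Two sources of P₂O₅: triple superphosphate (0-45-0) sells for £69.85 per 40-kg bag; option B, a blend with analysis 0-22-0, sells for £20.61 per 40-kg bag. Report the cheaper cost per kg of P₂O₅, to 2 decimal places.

triple superphosphate: P₂O₅ per bag = 40 × 45% = 18 kg; cost = 69.85 / 18 = £3.8806/kg P₂O₅.
option B: P₂O₅ per bag = 40 × 22% = 8.8 kg; cost = 20.61 / 8.8 = £2.3420/kg P₂O₅.
option B is cheaper.

£2.34 per kg P₂O₅ (option B)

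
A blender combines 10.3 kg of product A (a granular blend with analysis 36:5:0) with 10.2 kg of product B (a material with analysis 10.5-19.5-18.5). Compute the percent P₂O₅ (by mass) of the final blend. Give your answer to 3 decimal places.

Total mass = 10.3 + 10.2 = 20.5 kg.
P₂O₅ mass = 5%×10.3 + 19.5%×10.2 = 2.504 kg.
% P₂O₅ = 2.504 / 20.5 = 12.2146%.

12.215% P₂O₅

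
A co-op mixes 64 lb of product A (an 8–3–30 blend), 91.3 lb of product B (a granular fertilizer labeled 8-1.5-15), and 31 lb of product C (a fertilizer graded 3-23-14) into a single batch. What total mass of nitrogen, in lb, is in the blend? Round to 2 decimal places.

N mass = 8%×64 + 8%×91.3 + 3%×31 = 13.354 lb.

13.35 lb N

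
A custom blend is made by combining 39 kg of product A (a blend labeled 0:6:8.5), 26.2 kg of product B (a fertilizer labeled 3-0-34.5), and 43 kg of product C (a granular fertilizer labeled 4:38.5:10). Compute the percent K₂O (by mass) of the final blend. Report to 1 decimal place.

15.4% K₂O

Total mass = 39 + 26.2 + 43 = 108.2 kg.
K₂O mass = 8.5%×39 + 34.5%×26.2 + 10%×43 = 16.654 kg.
% K₂O = 16.654 / 108.2 = 15.3919%.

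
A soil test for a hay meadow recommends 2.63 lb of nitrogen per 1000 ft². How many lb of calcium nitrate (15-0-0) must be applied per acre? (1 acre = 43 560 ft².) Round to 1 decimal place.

763.8 lb of product per acre

Product per 1000 ft² = 2.63 / 15% = 17.5333 lb.
Convert to per acre: 17.5333 × 43.56 = 763.752 lb.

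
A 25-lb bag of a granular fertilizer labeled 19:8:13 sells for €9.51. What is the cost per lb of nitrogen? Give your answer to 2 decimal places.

N in bag = 25 × 19% = 4.75 lb.
Cost per lb N = €9.51 / 4.75 = €2.0021.

€2.00 per lb N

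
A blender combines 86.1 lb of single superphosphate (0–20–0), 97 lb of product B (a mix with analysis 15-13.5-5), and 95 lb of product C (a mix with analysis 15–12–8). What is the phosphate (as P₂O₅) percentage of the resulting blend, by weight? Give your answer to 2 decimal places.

15.00% P₂O₅

Total mass = 86.1 + 97 + 95 = 278.1 lb.
P₂O₅ mass = 20%×86.1 + 13.5%×97 + 12%×95 = 41.715 lb.
% P₂O₅ = 41.715 / 278.1 = 15%.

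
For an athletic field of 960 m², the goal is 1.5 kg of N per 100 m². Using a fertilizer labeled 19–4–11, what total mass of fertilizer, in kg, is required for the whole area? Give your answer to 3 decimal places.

75.789 kg

Product per 100 m² = 1.5 / 19% = 7.89474 kg.
Total product = 7.89474 × 960 / 100 = 75.78947 kg.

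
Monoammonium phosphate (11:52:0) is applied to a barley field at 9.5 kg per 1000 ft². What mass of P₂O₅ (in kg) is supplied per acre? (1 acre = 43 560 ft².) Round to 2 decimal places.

P₂O₅ per 1000 ft² = 9.5 × 52% = 4.94 kg.
Convert to per acre: 4.94 × 43.56 = 215.186 kg.

215.19 kg P₂O₅ per acre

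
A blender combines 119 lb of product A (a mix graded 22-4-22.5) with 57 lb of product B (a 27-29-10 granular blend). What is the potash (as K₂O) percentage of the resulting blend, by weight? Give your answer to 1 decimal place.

Total mass = 119 + 57 = 176 lb.
K₂O mass = 22.5%×119 + 10%×57 = 32.475 lb.
% K₂O = 32.475 / 176 = 18.4517%.

18.5% K₂O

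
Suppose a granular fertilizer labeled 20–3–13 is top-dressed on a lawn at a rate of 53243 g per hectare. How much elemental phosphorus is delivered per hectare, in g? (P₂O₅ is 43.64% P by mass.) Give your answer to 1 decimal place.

P₂O₅ per hectare = 53243 × 3% = 1597.29 g.
Elemental P = 1597.29 × 0.4364 = 697.057 g per hectare.

697.1 g P per hectare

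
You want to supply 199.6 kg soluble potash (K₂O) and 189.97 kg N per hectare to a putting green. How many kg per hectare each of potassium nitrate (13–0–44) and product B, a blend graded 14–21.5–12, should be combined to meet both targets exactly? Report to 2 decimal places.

With a, b = kg per hectare of potassium nitrate and product B:
K₂O: 0.44·a + 0.12·b = 199.6
N: 0.13·a + 0.14·b = 189.97
From row1: a = (199.6 − 0.12·b) / 0.44.
Into row2: 0.13·(199.6 − 0.12·b)/0.44 + 0.14·b = 189.97 → b = 1253.017, a = 111.904.

111.90 kg potassium nitrate, 1253.02 kg product B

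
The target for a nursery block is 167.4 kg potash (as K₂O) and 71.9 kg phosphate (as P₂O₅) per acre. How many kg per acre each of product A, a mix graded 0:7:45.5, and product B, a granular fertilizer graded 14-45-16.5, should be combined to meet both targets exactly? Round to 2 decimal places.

With a, b = kg per acre of product A and product B:
K₂O: 0.455·a + 0.165·b = 167.4
P₂O₅: 0.07·a + 0.45·b = 71.9
Solving simultaneously: a = 328.502, b = 108.678.

328.50 kg product A, 108.68 kg product B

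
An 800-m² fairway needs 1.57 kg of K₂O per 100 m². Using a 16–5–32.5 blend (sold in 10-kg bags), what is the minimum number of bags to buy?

4 bags

Product per 100 m² = 1.57 / 32.5% = 4.83077 kg.
Total product = 4.83077 × 800 / 100 = 38.6462 kg.
Bags = ⌈38.6462 / 10⌉ = 4.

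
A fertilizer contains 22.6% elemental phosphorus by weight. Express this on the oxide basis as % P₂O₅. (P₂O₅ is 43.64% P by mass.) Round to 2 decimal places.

51.79% P₂O₅

%P₂O₅ = 22.6 / 0.4364 = 51.7874%.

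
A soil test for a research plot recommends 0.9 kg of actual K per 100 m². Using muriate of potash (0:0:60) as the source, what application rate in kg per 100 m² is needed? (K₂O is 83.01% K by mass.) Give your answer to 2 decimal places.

1.81 kg of product per hundred sq m

As K₂O: 0.9 / 0.8301 = 1.08421 kg per 100 m².
Product per 100 m² = 1.08421 / 60% = 1.80701 kg.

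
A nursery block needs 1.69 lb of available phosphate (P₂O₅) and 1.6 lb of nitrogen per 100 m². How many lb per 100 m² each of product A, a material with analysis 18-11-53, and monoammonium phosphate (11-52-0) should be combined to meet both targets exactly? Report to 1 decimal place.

7.9 lb product A, 1.6 lb monoammonium phosphate

With a, b = lb per 100 m² of product A and monoammonium phosphate:
P₂O₅: 0.11·a + 0.52·b = 1.69
N: 0.18·a + 0.11·b = 1.6
From row1: a = (1.69 − 0.52·b) / 0.11.
Into row2: 0.18·(1.69 − 0.52·b)/0.11 + 0.11·b = 1.6 → b = 1.57301, a = 7.92761.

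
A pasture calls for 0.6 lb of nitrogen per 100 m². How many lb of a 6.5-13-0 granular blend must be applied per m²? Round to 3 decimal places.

0.092 lb of product per sq m

Product per 100 m² = 0.6 / 6.5% = 9.23077 lb.
Convert to per m²: 9.23077 × 0.01 = 0.0923077 lb.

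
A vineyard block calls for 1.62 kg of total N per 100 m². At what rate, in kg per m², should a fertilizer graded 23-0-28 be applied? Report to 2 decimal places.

Product per 100 m² = 1.62 / 23% = 7.04348 kg.
Convert to per m²: 7.04348 × 0.01 = 0.0704348 kg.

0.07 kg of product per sq m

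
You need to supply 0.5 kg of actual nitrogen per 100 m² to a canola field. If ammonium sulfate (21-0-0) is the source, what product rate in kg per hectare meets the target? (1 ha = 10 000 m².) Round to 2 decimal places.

Product per 100 m² = 0.5 / 21% = 2.38095 kg.
Convert to per hectare: 2.38095 × 100 = 238.095 kg.

238.10 kg of product per hectare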